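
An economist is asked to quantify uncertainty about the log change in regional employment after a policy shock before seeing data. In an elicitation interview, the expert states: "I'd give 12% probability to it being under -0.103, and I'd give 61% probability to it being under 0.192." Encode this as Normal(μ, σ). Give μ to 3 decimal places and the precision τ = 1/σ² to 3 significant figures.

For Normal(μ,σ), the p-quantile is μ + z_p·σ. Here z_{0.12} = -1.175, z_{0.61} = 0.2793.
So -0.103 = μ − 1.175σ and 0.192 = μ + 0.2793σ.
Subtracting: σ = (0.192 − -0.103)/(0.2793 − (-1.175)) = 0.203.
Then μ = -0.103 − (-1.175)·0.203 = 0.135.
Precision τ = 1/σ² = 1/0.2028² = 24.3.

μ = 0.135, τ = 24.3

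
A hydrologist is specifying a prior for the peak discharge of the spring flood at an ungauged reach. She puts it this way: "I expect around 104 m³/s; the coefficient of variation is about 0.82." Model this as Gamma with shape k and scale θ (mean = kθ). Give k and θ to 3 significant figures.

For Gamma(k, scale θ): mean = kθ, variance = kθ², so CV = 1/√k.
CV = 0.82, hence k = 1/CV² = 1.49.
Then θ = mean/k = 104/1.49 = 69.9.

k ≈ 1.49, θ ≈ 69.9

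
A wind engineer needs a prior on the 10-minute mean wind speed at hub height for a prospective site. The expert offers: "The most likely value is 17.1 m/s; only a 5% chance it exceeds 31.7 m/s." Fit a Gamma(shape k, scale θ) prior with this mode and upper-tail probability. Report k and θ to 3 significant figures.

k ≈ 8.31, θ ≈ 2.34

Gamma(k,θ) with k>1 has mode (k−1)θ, so θ = 17.1/(k−1).
Need P(X < 31.7) = 0.95 with θ tied to k this way. Start at k = 2, θ = 17.1: P(X<31.7) ≈ 0.553.
Too low — raise k to concentrate. Iterating converges to k ≈ 8.31.
Then θ = 17.1/(8.31−1) ≈ 2.34.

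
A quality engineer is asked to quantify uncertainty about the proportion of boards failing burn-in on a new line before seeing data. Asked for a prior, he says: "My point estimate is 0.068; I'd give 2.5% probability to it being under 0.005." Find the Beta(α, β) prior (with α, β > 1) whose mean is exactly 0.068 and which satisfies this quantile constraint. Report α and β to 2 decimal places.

With mean 0.068 fixed, write α = 0.068s, β = 0.932s where s = α+β.
Need P(θ < 0.005) = 0.025 under Beta(0.068s, 0.932s). Normal approximation: (q−m)/√(m(1−m)/s) ≈ z_{0.025} = -1.96, so s ≈ 0.068·0.932·(-1.96)²/(0.005−0.068)² = 61.3.
At s = 61.3: P(θ<0.005) ≈ 0.000. Adjusting to match 0.025 gives s ≈ 21.70.
So α = 0.068·21.70 ≈ 1.48, β = 0.932·21.70 ≈ 20.22.

α ≈ 1.48, β ≈ 20.22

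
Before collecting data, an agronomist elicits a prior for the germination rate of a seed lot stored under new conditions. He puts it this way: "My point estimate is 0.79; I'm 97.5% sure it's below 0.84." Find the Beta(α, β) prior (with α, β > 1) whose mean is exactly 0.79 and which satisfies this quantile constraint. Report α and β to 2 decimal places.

With mean 0.79 fixed, write α = 0.79s, β = 0.21s where s = α+β.
Need P(θ < 0.84) = 0.975 under Beta(0.79s, 0.21s). Normal approximation: (q−m)/√(m(1−m)/s) ≈ z_{0.975} = 1.96, so s ≈ 0.79·0.21·(1.96)²/(0.84−0.79)² = 254.9.
At s = 254.9: P(θ<0.84) ≈ 0.981. Adjusting to match 0.975 gives s ≈ 230.47.
So α = 0.79·230.47 ≈ 182.07, β = 0.21·230.47 ≈ 48.40.

α ≈ 182.07, β ≈ 48.40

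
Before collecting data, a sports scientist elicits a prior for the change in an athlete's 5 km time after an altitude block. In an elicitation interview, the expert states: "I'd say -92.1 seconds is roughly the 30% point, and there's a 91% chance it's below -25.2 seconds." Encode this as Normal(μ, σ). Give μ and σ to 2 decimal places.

For Normal(μ,σ), the p-quantile is μ + z_p·σ. Here z_{0.3} = -0.5244, z_{0.91} = 1.341.
So -92.1 = μ − 0.5244σ and -25.2 = μ + 1.341σ.
Subtracting: σ = (-25.2 − -92.1)/(1.341 − (-0.5244)) = 35.87.
Then μ = -92.1 − (-0.5244)·35.87 = -73.29.

μ = -73.29, σ = 35.87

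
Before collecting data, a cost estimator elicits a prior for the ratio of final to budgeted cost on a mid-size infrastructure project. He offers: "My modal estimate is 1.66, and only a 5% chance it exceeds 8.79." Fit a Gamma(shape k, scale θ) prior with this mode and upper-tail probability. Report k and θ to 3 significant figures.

k ≈ 1.85, θ ≈ 1.95

Gamma(k,θ) with k>1 has mode (k−1)θ, so θ = 1.66/(k−1).
Need P(X < 8.79) = 0.95 with θ tied to k this way. Start at k = 2, θ = 1.66: P(X<8.79) ≈ 0.968.
Too high — lower k to spread out. Iterating converges to k ≈ 1.85.
Then θ = 1.66/(1.85−1) ≈ 1.95.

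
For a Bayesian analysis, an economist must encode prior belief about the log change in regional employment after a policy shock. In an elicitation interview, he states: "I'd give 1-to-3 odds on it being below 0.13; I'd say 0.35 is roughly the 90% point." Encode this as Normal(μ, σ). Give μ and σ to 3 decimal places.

For Normal(μ,σ), the p-quantile is μ + z_p·σ. Here z_{0.25} = -0.6745, z_{0.9} = 1.282.
So 0.13 = μ − 0.6745σ and 0.35 = μ + 1.282σ.
Subtracting: σ = (0.35 − 0.13)/(1.282 − (-0.6745)) = 0.112.
Then μ = 0.13 − (-0.6745)·0.112 = 0.206.

μ = 0.206, σ = 0.112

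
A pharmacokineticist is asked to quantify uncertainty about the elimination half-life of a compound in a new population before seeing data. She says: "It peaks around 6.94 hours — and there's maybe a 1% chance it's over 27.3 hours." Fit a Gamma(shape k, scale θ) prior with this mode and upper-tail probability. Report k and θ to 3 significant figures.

Gamma(k,θ) with k>1 has mode (k−1)θ, so θ = 6.94/(k−1).
Need P(X < 27.3) = 0.99 with θ tied to k this way. Start at k = 2, θ = 6.94: P(X<27.3) ≈ 0.903.
Too low — raise k to concentrate. Iterating converges to k ≈ 3.24.
Then θ = 6.94/(3.24−1) ≈ 3.1.

k ≈ 3.24, θ ≈ 3.1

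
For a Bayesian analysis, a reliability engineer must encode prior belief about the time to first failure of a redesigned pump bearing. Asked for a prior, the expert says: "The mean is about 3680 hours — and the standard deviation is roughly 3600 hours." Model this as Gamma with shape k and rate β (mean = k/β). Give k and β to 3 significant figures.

k ≈ 1.04, β ≈ 0.000284

For Gamma(k, rate β): mean = k/β, variance = k/β², so CV = 1/√k.
CV = SD/mean = 3600/3680 = 0.9783, hence k = 1/CV² = 1.04.
Then β = k/mean = 1.04/3680 = 0.000284.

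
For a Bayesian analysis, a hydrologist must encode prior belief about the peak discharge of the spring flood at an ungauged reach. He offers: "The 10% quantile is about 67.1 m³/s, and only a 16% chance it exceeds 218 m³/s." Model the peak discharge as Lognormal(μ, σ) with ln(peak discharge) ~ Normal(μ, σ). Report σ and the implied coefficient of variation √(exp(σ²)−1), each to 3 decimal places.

σ ≈ 0.518, CV ≈ 0.554

If T ~ Lognormal(μ,σ) then ln T ~ Normal(μ,σ), so the p-quantile of ln T is μ + z_p·σ.
ln(67.1) = 4.206 and ln(218) = 5.384; z_{0.1} = -1.282, z_{0.84} = 0.9945.
σ = (5.384 − 4.206)/(0.9945 − (-1.282)) = 0.518.
μ = 4.206 − (-1.282)·0.518 = 4.870.
CV = √(exp(σ²)−1) = √(exp(0.2680)−1) = 0.554.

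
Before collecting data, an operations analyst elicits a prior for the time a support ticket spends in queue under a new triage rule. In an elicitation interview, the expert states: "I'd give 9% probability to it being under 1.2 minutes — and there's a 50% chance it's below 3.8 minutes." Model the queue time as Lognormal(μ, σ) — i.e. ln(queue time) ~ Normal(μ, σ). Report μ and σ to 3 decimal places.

If T ~ Lognormal(μ,σ) then ln T ~ Normal(μ,σ), so the p-quantile of ln T is μ + z_p·σ.
ln(1.2) = 0.1823 and ln(3.8) = 1.335; z_{0.09} = -1.341, z_{0.5} = 0.
σ = (1.335 − 0.1823)/(0 − (-1.341)) = 0.860.
μ = 0.1823 − (-1.341)·0.860 = 1.335.

μ ≈ 1.335, σ ≈ 0.860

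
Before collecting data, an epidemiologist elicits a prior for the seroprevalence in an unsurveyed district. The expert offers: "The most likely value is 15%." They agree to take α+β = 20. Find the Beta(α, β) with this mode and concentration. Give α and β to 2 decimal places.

For α,β > 1 the Beta mode is (α−1)/(α+β−2). With α+β = 20, the mode is (α−1)/18.
Set (α−1)/18 = 0.15 → α = 1 + 0.15·18 = 3.70.
β = 20 − α = 16.30.

α = 3.70, β = 16.30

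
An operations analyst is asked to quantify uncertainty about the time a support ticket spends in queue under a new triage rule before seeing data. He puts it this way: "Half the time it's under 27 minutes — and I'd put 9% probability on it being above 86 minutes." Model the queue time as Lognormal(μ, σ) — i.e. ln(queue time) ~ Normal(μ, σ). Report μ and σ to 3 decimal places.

μ ≈ 3.296, σ ≈ 0.864

If T ~ Lognormal(μ,σ) then ln T ~ Normal(μ,σ), so the p-quantile of ln T is μ + z_p·σ.
ln(27) = 3.296 and ln(86) = 4.454; z_{0.5} = 0, z_{0.91} = 1.341.
σ = (4.454 − 3.296)/(1.341 − (0)) = 0.864.
μ = 3.296 − (0)·0.864 = 3.296.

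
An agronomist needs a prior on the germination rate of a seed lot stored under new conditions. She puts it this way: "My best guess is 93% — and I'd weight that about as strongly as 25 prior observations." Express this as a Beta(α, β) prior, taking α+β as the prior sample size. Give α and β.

Under the effective-sample-size interpretation, Beta(α, β) has prior mean α/(α+β) and prior sample size α+β.
So α+β = 25 and α/(α+β) = 0.93, giving α = 0.93·25 = 23.25 and β = 25 − 23.25 = 1.75.

α = 23.25, β = 1.75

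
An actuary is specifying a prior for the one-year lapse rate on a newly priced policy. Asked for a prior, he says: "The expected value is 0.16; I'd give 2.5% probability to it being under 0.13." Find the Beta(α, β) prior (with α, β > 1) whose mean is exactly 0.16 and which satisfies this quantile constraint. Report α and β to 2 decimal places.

With mean 0.16 fixed, write α = 0.16s, β = 0.84s where s = α+β.
Need P(θ < 0.13) = 0.025 under Beta(0.16s, 0.84s). Normal approximation: (q−m)/√(m(1−m)/s) ≈ z_{0.025} = -1.96, so s ≈ 0.16·0.84·(-1.96)²/(0.13−0.16)² = 573.7.
At s = 573.7: P(θ<0.13) ≈ 0.020. Adjusting to match 0.025 gives s ≈ 527.67.
So α = 0.16·527.67 ≈ 84.43, β = 0.84·527.67 ≈ 443.24.

α ≈ 84.43, β ≈ 443.24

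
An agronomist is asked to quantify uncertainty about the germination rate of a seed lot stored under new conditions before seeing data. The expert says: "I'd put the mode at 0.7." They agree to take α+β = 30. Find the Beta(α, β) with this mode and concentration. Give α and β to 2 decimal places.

For α,β > 1 the Beta mode is (α−1)/(α+β−2). With α+β = 30, the mode is (α−1)/28.
Set (α−1)/28 = 0.7 → α = 1 + 0.7·28 = 20.60.
β = 30 − α = 9.40.

α = 20.60, β = 9.40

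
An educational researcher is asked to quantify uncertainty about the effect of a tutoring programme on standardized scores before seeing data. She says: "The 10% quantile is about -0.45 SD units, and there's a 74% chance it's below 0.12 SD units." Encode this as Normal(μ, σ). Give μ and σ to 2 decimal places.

For Normal(μ,σ), the p-quantile is μ + z_p·σ. Here z_{0.1} = -1.282, z_{0.74} = 0.6433.
So -0.45 = μ − 1.282σ and 0.12 = μ + 0.6433σ.
Subtracting: σ = (0.12 − -0.45)/(0.6433 − (-1.282)) = 0.30.
Then μ = -0.45 − (-1.282)·0.30 = -0.07.

μ = -0.07, σ = 0.30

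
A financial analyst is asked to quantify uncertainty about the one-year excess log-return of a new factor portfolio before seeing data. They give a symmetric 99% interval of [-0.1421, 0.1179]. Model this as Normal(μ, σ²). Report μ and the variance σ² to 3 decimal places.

A symmetric 99% interval runs μ ± z·σ with z = 2.576.
Half-width = 0.13, so σ = 0.13/2.576 = 0.0505 and σ² = 0.003.
μ is the interval midpoint, -0.012.

μ = -0.012, σ² = 0.003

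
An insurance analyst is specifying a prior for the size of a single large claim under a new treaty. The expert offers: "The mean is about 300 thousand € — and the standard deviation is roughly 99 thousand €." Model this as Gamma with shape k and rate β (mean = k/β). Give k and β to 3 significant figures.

k ≈ 9.18, β ≈ 0.0306

For Gamma(k, rate β): mean = k/β, variance = k/β², so CV = 1/√k.
CV = SD/mean = 99/300 = 0.33, hence k = 1/CV² = 9.18.
Then β = k/mean = 9.18/300 = 0.0306.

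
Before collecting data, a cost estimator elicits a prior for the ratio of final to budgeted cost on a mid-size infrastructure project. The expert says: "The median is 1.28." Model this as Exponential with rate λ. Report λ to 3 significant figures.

Exponential median = ln 2 / λ, so λ = ln 2 / 1.28 = 0.542.

λ ≈ 0.542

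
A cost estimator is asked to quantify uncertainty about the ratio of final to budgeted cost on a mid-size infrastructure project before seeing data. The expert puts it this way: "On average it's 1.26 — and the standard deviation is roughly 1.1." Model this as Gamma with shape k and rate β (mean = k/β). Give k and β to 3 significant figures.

For Gamma(k, rate β): mean = k/β, variance = k/β², so CV = 1/√k.
CV = SD/mean = 1.1/1.26 = 0.873, hence k = 1/CV² = 1.31.
Then β = k/mean = 1.31/1.26 = 1.04.

k ≈ 1.31, β ≈ 1.04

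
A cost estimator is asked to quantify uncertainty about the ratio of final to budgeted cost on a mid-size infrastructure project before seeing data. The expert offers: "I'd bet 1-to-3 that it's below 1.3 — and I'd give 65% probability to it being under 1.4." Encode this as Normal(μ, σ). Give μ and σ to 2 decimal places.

For Normal(μ,σ), the p-quantile is μ + z_p·σ. Here z_{0.25} = -0.6745, z_{0.65} = 0.3853.
So 1.3 = μ − 0.6745σ and 1.4 = μ + 0.3853σ.
Subtracting: σ = (1.4 − 1.3)/(0.3853 − (-0.6745)) = 0.09.
Then μ = 1.3 − (-0.6745)·0.09 = 1.36.

μ = 1.36, σ = 0.09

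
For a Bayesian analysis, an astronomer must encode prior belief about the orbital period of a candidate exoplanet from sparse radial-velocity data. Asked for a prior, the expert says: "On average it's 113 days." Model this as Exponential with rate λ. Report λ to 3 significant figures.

λ ≈ 0.00885

Exponential mean = 1/λ, so λ = 1/113.0 = 0.00885.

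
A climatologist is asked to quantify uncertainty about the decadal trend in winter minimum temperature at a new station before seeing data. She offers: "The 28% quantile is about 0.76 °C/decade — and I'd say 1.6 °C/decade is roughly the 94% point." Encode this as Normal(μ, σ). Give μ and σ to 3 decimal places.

For Normal(μ,σ), the p-quantile is μ + z_p·σ. Here z_{0.28} = -0.5828, z_{0.94} = 1.555.
So 0.76 = μ − 0.5828σ and 1.6 = μ + 1.555σ.
Subtracting: σ = (1.6 − 0.76)/(1.555 − (-0.5828)) = 0.393.
Then μ = 0.76 − (-0.5828)·0.393 = 0.989.

μ = 0.989, σ = 0.393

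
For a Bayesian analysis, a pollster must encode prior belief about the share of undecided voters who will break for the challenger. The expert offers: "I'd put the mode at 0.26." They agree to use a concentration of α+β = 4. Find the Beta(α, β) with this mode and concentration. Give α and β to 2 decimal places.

α = 1.52, β = 2.48

For α,β > 1 the Beta mode is (α−1)/(α+β−2). With α+β = 4, the mode is (α−1)/2.
Set (α−1)/2 = 0.26 → α = 1 + 0.26·2 = 1.52.
β = 4 − α = 2.48.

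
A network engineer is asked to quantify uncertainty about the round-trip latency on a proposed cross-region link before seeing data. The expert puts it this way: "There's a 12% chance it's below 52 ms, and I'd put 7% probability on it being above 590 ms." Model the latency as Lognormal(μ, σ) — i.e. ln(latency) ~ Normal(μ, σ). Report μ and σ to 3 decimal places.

μ ≈ 5.028, σ ≈ 0.916

If T ~ Lognormal(μ,σ) then ln T ~ Normal(μ,σ), so the p-quantile of ln T is μ + z_p·σ.
ln(52) = 3.951 and ln(590) = 6.38; z_{0.12} = -1.175, z_{0.93} = 1.476.
σ = (6.38 − 3.951)/(1.476 − (-1.175)) = 0.916.
μ = 3.951 − (-1.175)·0.916 = 5.028.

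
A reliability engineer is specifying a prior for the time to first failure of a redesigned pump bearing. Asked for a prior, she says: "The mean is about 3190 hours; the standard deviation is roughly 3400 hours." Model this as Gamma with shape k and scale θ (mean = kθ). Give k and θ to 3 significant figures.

For Gamma(k, scale θ): mean = kθ, variance = kθ², so CV = 1/√k.
CV = SD/mean = 3400/3190 = 1.066, hence k = 1/CV² = 0.88.
Then θ = mean/k = 3190/0.88 = 3620.

k ≈ 0.88, θ ≈ 3620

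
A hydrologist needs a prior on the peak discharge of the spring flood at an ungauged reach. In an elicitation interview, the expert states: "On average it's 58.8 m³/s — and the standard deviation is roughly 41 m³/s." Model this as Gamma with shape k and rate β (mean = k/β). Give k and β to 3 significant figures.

For Gamma(k, rate β): mean = k/β, variance = k/β², so CV = 1/√k.
CV = SD/mean = 41/58.8 = 0.6973, hence k = 1/CV² = 2.06.
Then β = k/mean = 2.06/58.8 = 0.035.

k ≈ 2.06, β ≈ 0.035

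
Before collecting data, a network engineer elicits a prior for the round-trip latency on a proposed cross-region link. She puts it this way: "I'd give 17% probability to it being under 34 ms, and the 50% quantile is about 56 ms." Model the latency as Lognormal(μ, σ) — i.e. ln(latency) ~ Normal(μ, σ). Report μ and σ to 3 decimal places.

If T ~ Lognormal(μ,σ) then ln T ~ Normal(μ,σ), so the p-quantile of ln T is μ + z_p·σ.
ln(34) = 3.526 and ln(56) = 4.025; z_{0.17} = -0.9542, z_{0.5} = 0.
σ = (4.025 − 3.526)/(0 − (-0.9542)) = 0.523.
μ = 3.526 − (-0.9542)·0.523 = 4.025.

μ ≈ 4.025, σ ≈ 0.523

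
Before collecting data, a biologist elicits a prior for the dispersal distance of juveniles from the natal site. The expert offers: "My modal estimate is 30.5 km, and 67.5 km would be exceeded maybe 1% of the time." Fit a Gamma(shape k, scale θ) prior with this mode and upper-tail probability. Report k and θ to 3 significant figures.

Gamma(k,θ) with k>1 has mode (k−1)θ, so θ = 30.5/(k−1).
Need P(X < 67.5) = 0.99 with θ tied to k this way. Start at k = 2, θ = 30.5: P(X<67.5) ≈ 0.649.
Too low — raise k to concentrate. Iterating converges to k ≈ 8.63.
Then θ = 30.5/(8.63−1) ≈ 4.

k ≈ 8.63, θ ≈ 4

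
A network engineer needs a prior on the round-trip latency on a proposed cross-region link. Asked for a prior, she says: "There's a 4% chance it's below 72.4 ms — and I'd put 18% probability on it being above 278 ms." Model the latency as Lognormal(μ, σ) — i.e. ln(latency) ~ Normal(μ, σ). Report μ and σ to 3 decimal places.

μ ≈ 5.166, σ ≈ 0.505

If T ~ Lognormal(μ,σ) then ln T ~ Normal(μ,σ), so the p-quantile of ln T is μ + z_p·σ.
ln(72.4) = 4.282 and ln(278) = 5.628; z_{0.04} = -1.751, z_{0.82} = 0.9154.
σ = (5.628 − 4.282)/(0.9154 − (-1.751)) = 0.505.
μ = 4.282 − (-1.751)·0.505 = 5.166.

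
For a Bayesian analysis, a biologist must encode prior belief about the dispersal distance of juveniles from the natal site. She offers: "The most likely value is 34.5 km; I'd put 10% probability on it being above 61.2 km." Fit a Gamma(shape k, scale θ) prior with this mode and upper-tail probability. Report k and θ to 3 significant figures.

Gamma(k,θ) with k>1 has mode (k−1)θ, so θ = 34.5/(k−1).
Need P(X < 61.2) = 0.9 with θ tied to k this way. Start at k = 2, θ = 34.5: P(X<61.2) ≈ 0.529.
Too low — raise k to concentrate. Iterating converges to k ≈ 6.79.
Then θ = 34.5/(6.79−1) ≈ 5.96.

k ≈ 6.79, θ ≈ 5.96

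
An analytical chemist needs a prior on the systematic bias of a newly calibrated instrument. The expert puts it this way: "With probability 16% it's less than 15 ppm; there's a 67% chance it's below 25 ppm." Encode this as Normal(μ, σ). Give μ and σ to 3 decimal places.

μ = 21.933, σ = 6.972

The p-quantile of Normal(μ,σ) is μ + z_p·σ, with z_{0.16} = -0.9945 and z_{0.67} = 0.4399.
Eliminate σ: μ = (z₂·x₁ − z₁·x₂)/(z₂ − z₁) = (0.4399·15 − (-0.9945)·25)/1.434 = 21.933.
Then σ = (x₂ − x₁)/(z₂ − z₁) = (25 − 15)/1.434 = 6.972.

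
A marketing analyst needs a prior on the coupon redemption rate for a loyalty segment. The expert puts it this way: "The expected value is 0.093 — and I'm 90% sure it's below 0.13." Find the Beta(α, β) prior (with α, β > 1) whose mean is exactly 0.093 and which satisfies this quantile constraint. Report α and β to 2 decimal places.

α ≈ 10.05, β ≈ 97.99

With mean 0.093 fixed, write α = 0.093s, β = 0.907s where s = α+β.
Need P(θ < 0.13) = 0.9 under Beta(0.093s, 0.907s). Normal approximation: (q−m)/√(m(1−m)/s) ≈ z_{0.9} = 1.28, so s ≈ 0.093·0.907·(1.28)²/(0.13−0.093)² = 101.2.
At s = 101.2: P(θ<0.13) ≈ 0.894. Adjusting to match 0.9 gives s ≈ 108.03.
So α = 0.093·108.03 ≈ 10.05, β = 0.907·108.03 ≈ 97.99.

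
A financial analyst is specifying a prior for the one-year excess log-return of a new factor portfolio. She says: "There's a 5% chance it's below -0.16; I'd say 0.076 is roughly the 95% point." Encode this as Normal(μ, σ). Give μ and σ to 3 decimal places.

For Normal(μ,σ), the p-quantile is μ + z_p·σ. Here z_{0.05} = -1.645, z_{0.95} = 1.645.
So -0.16 = μ − 1.645σ and 0.076 = μ + 1.645σ.
Subtracting: σ = (0.076 − -0.16)/(1.645 − (-1.645)) = 0.072.
Then μ = -0.16 − (-1.645)·0.072 = -0.042.

μ = -0.042, σ = 0.072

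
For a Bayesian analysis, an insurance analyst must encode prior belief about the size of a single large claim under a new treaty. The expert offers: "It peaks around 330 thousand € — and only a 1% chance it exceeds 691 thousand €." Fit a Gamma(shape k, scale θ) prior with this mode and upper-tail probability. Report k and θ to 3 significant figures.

Gamma(k,θ) with k>1 has mode (k−1)θ, so θ = 330/(k−1).
Need P(X < 691) = 0.99 with θ tied to k this way. Start at k = 2, θ = 330: P(X<691) ≈ 0.619.
Too low — raise k to concentrate. Iterating converges to k ≈ 9.91.
Then θ = 330/(9.91−1) ≈ 37.

k ≈ 9.91, θ ≈ 37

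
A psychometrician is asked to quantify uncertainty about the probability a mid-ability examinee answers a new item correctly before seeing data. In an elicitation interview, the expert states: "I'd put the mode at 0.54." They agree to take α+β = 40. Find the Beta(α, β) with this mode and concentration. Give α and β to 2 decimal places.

α = 21.52, β = 18.48

For α,β > 1 the Beta mode is (α−1)/(α+β−2). With α+β = 40, the mode is (α−1)/38.
Set (α−1)/38 = 0.54 → α = 1 + 0.54·38 = 21.52.
β = 40 − α = 18.48.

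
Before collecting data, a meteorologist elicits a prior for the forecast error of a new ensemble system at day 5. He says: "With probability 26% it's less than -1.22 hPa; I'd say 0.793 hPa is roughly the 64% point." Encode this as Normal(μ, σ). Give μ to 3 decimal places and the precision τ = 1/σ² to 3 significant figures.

μ = 0.073, τ = 0.248

The p-quantile of Normal(μ,σ) is μ + z_p·σ, with z_{0.26} = -0.6433 and z_{0.64} = 0.3585.
Eliminate σ: μ = (z₂·x₁ − z₁·x₂)/(z₂ − z₁) = (0.3585·-1.22 − (-0.6433)·0.793)/1.002 = 0.073.
Then σ = (x₂ − x₁)/(z₂ − z₁) = (0.793 − -1.22)/1.002 = 2.009.
Precision τ = 1/σ² = 1/2.009² = 0.248.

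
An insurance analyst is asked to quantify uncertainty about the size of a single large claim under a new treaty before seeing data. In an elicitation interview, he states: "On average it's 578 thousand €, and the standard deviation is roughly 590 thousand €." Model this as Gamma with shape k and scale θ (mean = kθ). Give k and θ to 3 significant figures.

For Gamma(k, scale θ): mean = kθ, variance = kθ², so CV = 1/√k.
CV = SD/mean = 590/578 = 1.021, hence k = 1/CV² = 0.96.
Then θ = mean/k = 578/0.96 = 602.

k ≈ 0.96, θ ≈ 602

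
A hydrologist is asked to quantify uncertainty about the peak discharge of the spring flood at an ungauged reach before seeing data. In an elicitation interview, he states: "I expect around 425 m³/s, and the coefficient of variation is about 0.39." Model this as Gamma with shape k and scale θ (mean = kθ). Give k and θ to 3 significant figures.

For Gamma(k, scale θ): mean = kθ, variance = kθ², so CV = 1/√k.
CV = 0.39, hence k = 1/CV² = 6.57.
Then θ = mean/k = 425/6.57 = 64.6.

k ≈ 6.57, θ ≈ 64.6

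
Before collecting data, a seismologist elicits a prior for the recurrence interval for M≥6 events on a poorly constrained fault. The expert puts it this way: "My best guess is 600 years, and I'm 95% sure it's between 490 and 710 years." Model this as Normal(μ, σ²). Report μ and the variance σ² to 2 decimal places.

A symmetric 95% interval runs μ ± z·σ with z = 1.96.
Half-width = 110, so σ = 110/1.96 = 56.123 and σ² = 3149.85.
μ is the stated best guess, 600.00.

μ = 600.00, σ² = 3149.85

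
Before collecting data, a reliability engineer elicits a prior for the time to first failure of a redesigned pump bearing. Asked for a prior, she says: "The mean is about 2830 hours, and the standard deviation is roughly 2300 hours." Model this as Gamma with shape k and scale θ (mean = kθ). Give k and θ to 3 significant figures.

k ≈ 1.51, θ ≈ 1870

For Gamma(k, scale θ): mean = kθ, variance = kθ², so CV = 1/√k.
CV = SD/mean = 2300/2830 = 0.8127, hence k = 1/CV² = 1.51.
Then θ = mean/k = 2830/1.51 = 1870.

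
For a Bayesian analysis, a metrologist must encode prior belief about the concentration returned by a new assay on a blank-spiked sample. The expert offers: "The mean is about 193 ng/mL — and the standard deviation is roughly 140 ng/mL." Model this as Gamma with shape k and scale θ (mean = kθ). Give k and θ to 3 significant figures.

For Gamma(k, scale θ): mean = kθ, variance = kθ², so CV = 1/√k.
CV = SD/mean = 140/193 = 0.7254, hence k = 1/CV² = 1.9.
Then θ = mean/k = 193/1.9 = 102.

k ≈ 1.9, θ ≈ 102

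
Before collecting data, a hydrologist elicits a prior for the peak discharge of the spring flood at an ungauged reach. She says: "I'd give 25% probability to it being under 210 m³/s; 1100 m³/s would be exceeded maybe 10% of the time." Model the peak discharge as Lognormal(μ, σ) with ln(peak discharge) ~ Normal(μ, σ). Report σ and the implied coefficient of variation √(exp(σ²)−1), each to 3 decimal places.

σ ≈ 0.847, CV ≈ 1.024

If T ~ Lognormal(μ,σ) then ln T ~ Normal(μ,σ), so the p-quantile of ln T is μ + z_p·σ.
ln(210) = 5.347 and ln(1100) = 7.003; z_{0.25} = -0.6745, z_{0.9} = 1.282.
σ = (7.003 − 5.347)/(1.282 − (-0.6745)) = 0.847.
μ = 5.347 − (-0.6745)·0.847 = 5.918.
CV = √(exp(σ²)−1) = √(exp(0.7167)−1) = 1.024.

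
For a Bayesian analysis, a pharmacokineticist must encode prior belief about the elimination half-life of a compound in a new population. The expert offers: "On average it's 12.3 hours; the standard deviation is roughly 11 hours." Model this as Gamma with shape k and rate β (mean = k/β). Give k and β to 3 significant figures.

For Gamma(k, rate β): mean = k/β, variance = k/β², so CV = 1/√k.
CV = SD/mean = 11/12.3 = 0.8943, hence k = 1/CV² = 1.25.
Then β = k/mean = 1.25/12.3 = 0.102.

k ≈ 1.25, β ≈ 0.102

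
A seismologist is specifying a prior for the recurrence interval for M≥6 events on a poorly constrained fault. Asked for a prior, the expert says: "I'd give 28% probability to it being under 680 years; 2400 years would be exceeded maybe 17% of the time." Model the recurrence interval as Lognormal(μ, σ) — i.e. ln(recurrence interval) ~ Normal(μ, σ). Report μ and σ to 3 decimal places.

If T ~ Lognormal(μ,σ) then ln T ~ Normal(μ,σ), so the p-quantile of ln T is μ + z_p·σ.
ln(680) = 6.522 and ln(2400) = 7.783; z_{0.28} = -0.5828, z_{0.83} = 0.9542.
σ = (7.783 − 6.522)/(0.9542 − (-0.5828)) = 0.821.
μ = 6.522 − (-0.5828)·0.821 = 7.000.

μ ≈ 7.000, σ ≈ 0.821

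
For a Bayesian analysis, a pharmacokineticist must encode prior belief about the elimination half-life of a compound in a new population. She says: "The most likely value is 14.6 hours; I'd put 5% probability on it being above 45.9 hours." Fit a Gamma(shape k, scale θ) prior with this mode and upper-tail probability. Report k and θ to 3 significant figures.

k ≈ 3, θ ≈ 7.28

Gamma(k,θ) with k>1 has mode (k−1)θ, so θ = 14.6/(k−1).
Need P(X < 45.9) = 0.95 with θ tied to k this way. Start at k = 2, θ = 14.6: P(X<45.9) ≈ 0.821.
Too low — raise k to concentrate. Iterating converges to k ≈ 3.
Then θ = 14.6/(3−1) ≈ 7.28.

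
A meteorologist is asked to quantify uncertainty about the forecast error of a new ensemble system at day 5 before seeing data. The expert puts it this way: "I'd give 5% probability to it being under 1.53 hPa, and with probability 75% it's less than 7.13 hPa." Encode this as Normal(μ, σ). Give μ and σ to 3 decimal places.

The p-quantile of Normal(μ,σ) is μ + z_p·σ, with z_{0.05} = -1.645 and z_{0.75} = 0.6745.
Eliminate σ: μ = (z₂·x₁ − z₁·x₂)/(z₂ − z₁) = (0.6745·1.53 − (-1.645)·7.13)/2.319 = 5.501.
Then σ = (x₂ − x₁)/(z₂ − z₁) = (7.13 − 1.53)/2.319 = 2.414.

μ = 5.501, σ = 2.414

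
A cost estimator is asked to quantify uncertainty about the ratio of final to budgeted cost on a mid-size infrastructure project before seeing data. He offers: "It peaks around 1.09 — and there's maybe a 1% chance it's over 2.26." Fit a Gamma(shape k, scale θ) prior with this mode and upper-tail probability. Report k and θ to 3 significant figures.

Gamma(k,θ) with k>1 has mode (k−1)θ, so θ = 1.09/(k−1).
Need P(X < 2.26) = 0.99 with θ tied to k this way. Start at k = 2, θ = 1.09: P(X<2.26) ≈ 0.613.
Too low — raise k to concentrate. Iterating converges to k ≈ 10.2.
Then θ = 1.09/(10.2−1) ≈ 0.119.

k ≈ 10.2, θ ≈ 0.119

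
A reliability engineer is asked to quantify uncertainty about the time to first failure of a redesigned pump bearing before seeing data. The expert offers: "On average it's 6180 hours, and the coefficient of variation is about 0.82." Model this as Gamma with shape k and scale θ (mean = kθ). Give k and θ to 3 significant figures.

k ≈ 1.49, θ ≈ 4160

For Gamma(k, scale θ): mean = kθ, variance = kθ², so CV = 1/√k.
CV = 0.82, hence k = 1/CV² = 1.49.
Then θ = mean/k = 6180/1.49 = 4160.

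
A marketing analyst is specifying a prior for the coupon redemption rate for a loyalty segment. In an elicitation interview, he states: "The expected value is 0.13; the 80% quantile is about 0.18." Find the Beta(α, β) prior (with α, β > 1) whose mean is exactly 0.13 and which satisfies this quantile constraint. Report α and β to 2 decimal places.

α ≈ 3.57, β ≈ 23.88

With mean 0.13 fixed, write α = 0.13s, β = 0.87s where s = α+β.
Need P(θ < 0.18) = 0.8 under Beta(0.13s, 0.87s). Normal approximation: (q−m)/√(m(1−m)/s) ≈ z_{0.8} = 0.842, so s ≈ 0.13·0.87·(0.842)²/(0.18−0.13)² = 32.0.
At s = 32.0: P(θ<0.18) ≈ 0.813. Adjusting to match 0.8 gives s ≈ 27.45.
So α = 0.13·27.45 ≈ 3.57, β = 0.87·27.45 ≈ 23.88.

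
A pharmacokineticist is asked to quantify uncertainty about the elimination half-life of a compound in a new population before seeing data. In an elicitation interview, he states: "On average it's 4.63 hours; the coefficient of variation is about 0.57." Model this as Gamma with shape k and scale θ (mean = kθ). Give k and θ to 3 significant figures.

For Gamma(k, scale θ): mean = kθ, variance = kθ², so CV = 1/√k.
CV = 0.57, hence k = 1/CV² = 3.08.
Then θ = mean/k = 4.63/3.08 = 1.5.

k ≈ 3.08, θ ≈ 1.5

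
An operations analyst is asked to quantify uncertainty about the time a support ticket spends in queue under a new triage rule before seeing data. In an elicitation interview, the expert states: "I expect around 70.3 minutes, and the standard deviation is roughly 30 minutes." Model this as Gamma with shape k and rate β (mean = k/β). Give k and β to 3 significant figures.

For Gamma(k, rate β): mean = k/β, variance = k/β², so CV = 1/√k.
CV = SD/mean = 30/70.3 = 0.4267, hence k = 1/CV² = 5.49.
Then β = k/mean = 5.49/70.3 = 0.0781.

k ≈ 5.49, β ≈ 0.0781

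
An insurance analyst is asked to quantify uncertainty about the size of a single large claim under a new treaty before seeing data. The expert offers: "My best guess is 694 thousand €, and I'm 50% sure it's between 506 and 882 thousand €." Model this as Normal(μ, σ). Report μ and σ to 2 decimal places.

μ = 694.00, σ = 278.73

A symmetric 50% interval runs μ ± z·σ with z = 0.6745.
Half-width = 188, so σ = 188/0.6745 = 278.73.
μ is the stated best guess, 694.00.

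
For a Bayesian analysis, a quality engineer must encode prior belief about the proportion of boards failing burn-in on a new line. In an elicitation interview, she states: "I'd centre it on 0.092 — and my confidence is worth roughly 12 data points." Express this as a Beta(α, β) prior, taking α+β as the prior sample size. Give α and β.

Under the effective-sample-size interpretation, Beta(α, β) has prior mean α/(α+β) and prior sample size α+β.
So α+β = 12 and α/(α+β) = 0.092, giving α = 0.092·12 = 1.104 and β = 12 − 1.104 = 10.896.

α = 1.104, β = 10.896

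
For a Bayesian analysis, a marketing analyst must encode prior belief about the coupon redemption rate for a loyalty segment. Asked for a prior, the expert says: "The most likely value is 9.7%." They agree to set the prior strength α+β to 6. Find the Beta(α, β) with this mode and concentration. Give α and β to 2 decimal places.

α = 1.39, β = 4.61

For α,β > 1 the Beta mode is (α−1)/(α+β−2). With α+β = 6, the mode is (α−1)/4.
Set (α−1)/4 = 0.097 → α = 1 + 0.097·4 = 1.39.
β = 6 − α = 4.61.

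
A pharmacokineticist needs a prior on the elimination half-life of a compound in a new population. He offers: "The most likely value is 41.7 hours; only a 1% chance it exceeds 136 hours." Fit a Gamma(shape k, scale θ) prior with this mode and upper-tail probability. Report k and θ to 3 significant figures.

k ≈ 4.16, θ ≈ 13.2

Gamma(k,θ) with k>1 has mode (k−1)θ, so θ = 41.7/(k−1).
Need P(X < 136) = 0.99 with θ tied to k this way. Start at k = 2, θ = 41.7: P(X<136) ≈ 0.837.
Too low — raise k to concentrate. Iterating converges to k ≈ 4.16.
Then θ = 41.7/(4.16−1) ≈ 13.2.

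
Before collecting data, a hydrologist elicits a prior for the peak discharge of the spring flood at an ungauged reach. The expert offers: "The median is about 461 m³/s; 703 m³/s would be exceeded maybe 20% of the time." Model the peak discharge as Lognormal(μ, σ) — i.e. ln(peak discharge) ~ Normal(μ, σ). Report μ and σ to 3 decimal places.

If T ~ Lognormal(μ,σ) then ln T ~ Normal(μ,σ), so the p-quantile of ln T is μ + z_p·σ.
ln(461) = 6.133 and ln(703) = 6.555; z_{0.5} = 0, z_{0.8} = 0.8416.
σ = (6.555 − 6.133)/(0.8416 − (0)) = 0.501.
μ = 6.133 − (0)·0.501 = 6.133.

μ ≈ 6.133, σ ≈ 0.501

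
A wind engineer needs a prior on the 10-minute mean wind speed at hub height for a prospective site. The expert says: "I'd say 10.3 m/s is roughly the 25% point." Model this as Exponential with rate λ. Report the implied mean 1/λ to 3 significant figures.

mean ≈ 35.8 m/s

P(T < 10.3) = 1 − e^(−λ·10.3) = 0.25, so λ = −ln(1−0.25)/10.3 = −ln(0.75)/10.3 = 0.0279.
Mean = 1/λ = 35.8 m/s.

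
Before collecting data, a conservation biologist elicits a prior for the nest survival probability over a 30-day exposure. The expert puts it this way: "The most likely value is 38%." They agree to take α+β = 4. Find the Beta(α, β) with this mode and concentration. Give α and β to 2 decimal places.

For α,β > 1 the Beta mode is (α−1)/(α+β−2). With α+β = 4, the mode is (α−1)/2.
Set (α−1)/2 = 0.38 → α = 1 + 0.38·2 = 1.76.
β = 4 − α = 2.24.

α = 1.76, β = 2.24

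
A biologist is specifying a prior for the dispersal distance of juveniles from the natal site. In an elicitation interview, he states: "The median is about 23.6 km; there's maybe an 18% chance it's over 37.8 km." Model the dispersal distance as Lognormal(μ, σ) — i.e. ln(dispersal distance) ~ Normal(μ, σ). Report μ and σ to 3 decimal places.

μ ≈ 3.161, σ ≈ 0.515

If T ~ Lognormal(μ,σ) then ln T ~ Normal(μ,σ), so the p-quantile of ln T is μ + z_p·σ.
ln(23.6) = 3.161 and ln(37.8) = 3.632; z_{0.5} = 0, z_{0.82} = 0.9154.
σ = (3.632 − 3.161)/(0.9154 − (0)) = 0.515.
μ = 3.161 − (0)·0.515 = 3.161.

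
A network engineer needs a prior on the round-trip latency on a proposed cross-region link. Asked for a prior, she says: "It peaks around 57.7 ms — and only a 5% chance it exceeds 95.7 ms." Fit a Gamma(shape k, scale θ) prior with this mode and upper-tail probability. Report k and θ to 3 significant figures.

Gamma(k,θ) with k>1 has mode (k−1)θ, so θ = 57.7/(k−1).
Need P(X < 95.7) = 0.95 with θ tied to k this way. Start at k = 2, θ = 57.7: P(X<95.7) ≈ 0.494.
Too low — raise k to concentrate. Iterating converges to k ≈ 11.9.
Then θ = 57.7/(11.9−1) ≈ 5.29.

k ≈ 11.9, θ ≈ 5.29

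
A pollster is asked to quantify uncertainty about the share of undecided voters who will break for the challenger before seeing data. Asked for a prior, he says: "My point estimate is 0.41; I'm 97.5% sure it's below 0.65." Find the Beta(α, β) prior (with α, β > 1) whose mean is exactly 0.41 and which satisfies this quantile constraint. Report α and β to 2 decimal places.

α ≈ 6.61, β ≈ 9.51

With mean 0.41 fixed, write α = 0.41s, β = 0.59s where s = α+β.
Need P(θ < 0.65) = 0.975 under Beta(0.41s, 0.59s). Normal approximation: (q−m)/√(m(1−m)/s) ≈ z_{0.975} = 1.96, so s ≈ 0.41·0.59·(1.96)²/(0.65−0.41)² = 16.1.
At s = 16.1: P(θ<0.65) ≈ 0.975. Adjusting to match 0.975 gives s ≈ 16.11.
So α = 0.41·16.11 ≈ 6.61, β = 0.59·16.11 ≈ 9.51.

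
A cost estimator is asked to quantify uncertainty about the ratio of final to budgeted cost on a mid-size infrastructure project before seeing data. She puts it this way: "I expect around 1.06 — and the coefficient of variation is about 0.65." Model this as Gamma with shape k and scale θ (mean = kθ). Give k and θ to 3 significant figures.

For Gamma(k, scale θ): mean = kθ, variance = kθ², so CV = 1/√k.
CV = 0.65, hence k = 1/CV² = 2.37.
Then θ = mean/k = 1.06/2.37 = 0.448.

k ≈ 2.37, θ ≈ 0.448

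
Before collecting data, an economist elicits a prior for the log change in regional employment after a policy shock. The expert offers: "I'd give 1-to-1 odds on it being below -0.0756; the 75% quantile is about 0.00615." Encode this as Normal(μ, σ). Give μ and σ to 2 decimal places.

The p-quantile of Normal(μ,σ) is μ + z_p·σ, with z_{0.5} = 0 and z_{0.75} = 0.6745.
Eliminate σ: μ = (z₂·x₁ − z₁·x₂)/(z₂ − z₁) = (0.6745·-0.0756 − (0)·0.00615)/0.6745 = -0.08.
Then σ = (x₂ − x₁)/(z₂ − z₁) = (0.00615 − -0.0756)/0.6745 = 0.12.

μ = -0.08, σ = 0.12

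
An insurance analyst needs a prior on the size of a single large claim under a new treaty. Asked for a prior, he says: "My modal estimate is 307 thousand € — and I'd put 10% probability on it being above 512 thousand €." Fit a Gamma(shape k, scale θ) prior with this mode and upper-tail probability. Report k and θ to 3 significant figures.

k ≈ 8.22, θ ≈ 42.5

Gamma(k,θ) with k>1 has mode (k−1)θ, so θ = 307/(k−1).
Need P(X < 512) = 0.9 with θ tied to k this way. Start at k = 2, θ = 307: P(X<512) ≈ 0.497.
Too low — raise k to concentrate. Iterating converges to k ≈ 8.22.
Then θ = 307/(8.22−1) ≈ 42.5.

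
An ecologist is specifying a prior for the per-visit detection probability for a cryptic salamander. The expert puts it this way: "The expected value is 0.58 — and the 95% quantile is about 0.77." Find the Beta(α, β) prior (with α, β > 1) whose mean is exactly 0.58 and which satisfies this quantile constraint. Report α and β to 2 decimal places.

With mean 0.58 fixed, write α = 0.58s, β = 0.42s where s = α+β.
Need P(θ < 0.77) = 0.95 under Beta(0.58s, 0.42s). Normal approximation: (q−m)/√(m(1−m)/s) ≈ z_{0.95} = 1.64, so s ≈ 0.58·0.42·(1.64)²/(0.77−0.58)² = 18.3.
At s = 18.3: P(θ<0.77) ≈ 0.960. Adjusting to match 0.95 gives s ≈ 16.27.
So α = 0.58·16.27 ≈ 9.43, β = 0.42·16.27 ≈ 6.83.

α ≈ 9.43, β ≈ 6.83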